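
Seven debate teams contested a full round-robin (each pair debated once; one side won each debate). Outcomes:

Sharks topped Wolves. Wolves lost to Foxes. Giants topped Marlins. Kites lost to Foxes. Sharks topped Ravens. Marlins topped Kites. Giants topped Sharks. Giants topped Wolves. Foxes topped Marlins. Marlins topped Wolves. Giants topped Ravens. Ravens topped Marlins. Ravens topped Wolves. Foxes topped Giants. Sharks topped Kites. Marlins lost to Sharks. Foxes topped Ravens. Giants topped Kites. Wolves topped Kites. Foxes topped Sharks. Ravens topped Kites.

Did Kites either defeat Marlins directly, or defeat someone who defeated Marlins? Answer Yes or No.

No

Kites did not beat Marlins directly.
Kites beat no one, so there is no intermediate team.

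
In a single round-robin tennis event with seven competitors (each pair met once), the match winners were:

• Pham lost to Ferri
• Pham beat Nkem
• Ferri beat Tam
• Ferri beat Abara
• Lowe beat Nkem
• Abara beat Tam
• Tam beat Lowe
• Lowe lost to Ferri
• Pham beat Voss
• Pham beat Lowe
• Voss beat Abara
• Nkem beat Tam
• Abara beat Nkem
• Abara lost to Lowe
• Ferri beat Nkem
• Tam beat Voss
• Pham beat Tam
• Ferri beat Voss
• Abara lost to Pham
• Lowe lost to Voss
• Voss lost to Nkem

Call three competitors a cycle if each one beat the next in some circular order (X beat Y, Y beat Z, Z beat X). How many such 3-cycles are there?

Win totals: Voss 2, Abara 2, Pham 5, Tam 2, Ferri 6, Lowe 2, Nkem 2.
A competitor with w wins dominates both others in C(w,2) triples; summing gives 1 + 1 + 10 + 1 + 15 + 1 + 1 = 30 transitive triples.
Total triples C(7,3) = 35, so cyclic triples = 35 − 30 = 5.

5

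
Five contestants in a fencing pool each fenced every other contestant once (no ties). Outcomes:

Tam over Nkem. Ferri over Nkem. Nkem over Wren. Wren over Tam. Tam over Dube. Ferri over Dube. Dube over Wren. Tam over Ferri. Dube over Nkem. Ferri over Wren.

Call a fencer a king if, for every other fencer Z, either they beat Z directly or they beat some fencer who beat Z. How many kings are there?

Nkem cannot reach Dube, Ferri in two steps.
Tam reaches everyone (king).
Dube cannot reach Ferri in two steps.
Wren reaches everyone (king).
Ferri reaches everyone (king).
Kings: Tam, Wren, Ferri — 3.

3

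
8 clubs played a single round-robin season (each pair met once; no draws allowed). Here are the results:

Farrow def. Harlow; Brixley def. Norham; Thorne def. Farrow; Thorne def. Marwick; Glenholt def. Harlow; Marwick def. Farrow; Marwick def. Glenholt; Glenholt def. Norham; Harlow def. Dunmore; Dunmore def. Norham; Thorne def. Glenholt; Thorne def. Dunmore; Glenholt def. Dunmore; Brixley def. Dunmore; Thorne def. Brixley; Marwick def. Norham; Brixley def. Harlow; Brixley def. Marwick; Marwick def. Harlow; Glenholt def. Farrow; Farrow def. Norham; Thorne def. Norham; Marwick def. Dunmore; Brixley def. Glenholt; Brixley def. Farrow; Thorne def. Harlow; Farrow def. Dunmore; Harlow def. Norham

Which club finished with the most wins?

Win totals: Norham 0, Marwick 5, Dunmore 1, Harlow 2, Thorne 7, Farrow 3, Glenholt 4, Brixley 6.
Thorne leads with 7 wins (next highest: 6).

Thorne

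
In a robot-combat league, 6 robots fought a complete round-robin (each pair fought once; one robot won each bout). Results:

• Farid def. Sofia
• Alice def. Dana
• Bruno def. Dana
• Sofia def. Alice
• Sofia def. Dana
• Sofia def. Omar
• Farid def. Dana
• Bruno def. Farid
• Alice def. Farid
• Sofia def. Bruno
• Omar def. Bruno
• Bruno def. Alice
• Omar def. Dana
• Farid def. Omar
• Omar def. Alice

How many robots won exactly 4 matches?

Win totals: Sofia 4, Dana 0, Farid 3, Alice 2, Omar 3, Bruno 3.
Exactly 4: Sofia — 1 robot.

1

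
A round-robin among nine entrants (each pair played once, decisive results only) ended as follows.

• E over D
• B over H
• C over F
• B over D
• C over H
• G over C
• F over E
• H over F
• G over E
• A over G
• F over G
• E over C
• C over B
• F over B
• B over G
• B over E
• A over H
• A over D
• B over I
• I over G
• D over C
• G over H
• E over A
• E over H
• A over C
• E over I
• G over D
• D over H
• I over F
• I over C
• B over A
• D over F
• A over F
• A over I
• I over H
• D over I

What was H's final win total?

H's results: beat F; lost to A, B, C, D, E, G, I.
That is 1 win.

1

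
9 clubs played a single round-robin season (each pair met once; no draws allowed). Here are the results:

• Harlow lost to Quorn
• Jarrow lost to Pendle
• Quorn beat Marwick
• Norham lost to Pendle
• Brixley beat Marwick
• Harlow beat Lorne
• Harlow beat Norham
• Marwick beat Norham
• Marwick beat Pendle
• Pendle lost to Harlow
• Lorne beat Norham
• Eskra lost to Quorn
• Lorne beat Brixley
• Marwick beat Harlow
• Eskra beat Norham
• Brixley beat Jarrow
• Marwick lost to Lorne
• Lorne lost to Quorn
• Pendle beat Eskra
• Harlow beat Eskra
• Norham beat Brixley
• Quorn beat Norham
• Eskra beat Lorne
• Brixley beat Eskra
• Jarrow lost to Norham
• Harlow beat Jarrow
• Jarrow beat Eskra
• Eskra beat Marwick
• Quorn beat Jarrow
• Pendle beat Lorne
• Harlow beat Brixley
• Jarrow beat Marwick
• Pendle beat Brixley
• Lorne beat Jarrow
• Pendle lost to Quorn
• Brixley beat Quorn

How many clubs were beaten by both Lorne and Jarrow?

Lorne beat: Jarrow, Marwick, Brixley, Norham.
Jarrow beat: Eskra, Marwick.
Both beat: Marwick — 1.

1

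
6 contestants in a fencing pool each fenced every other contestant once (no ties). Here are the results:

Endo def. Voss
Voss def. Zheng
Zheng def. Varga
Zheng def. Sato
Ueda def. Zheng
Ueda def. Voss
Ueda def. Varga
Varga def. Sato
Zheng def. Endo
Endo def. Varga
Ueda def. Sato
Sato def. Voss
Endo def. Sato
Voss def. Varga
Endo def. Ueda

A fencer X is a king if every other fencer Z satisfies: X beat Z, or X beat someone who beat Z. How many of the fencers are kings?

3

Ueda reaches everyone (king).
Sato cannot reach Ueda, Endo in two steps.
Endo reaches everyone (king).
Voss cannot reach Ueda in two steps.
Zheng reaches everyone (king).
Varga cannot reach Ueda, Endo, Zheng in two steps.
Kings: Ueda, Endo, Zheng — 3.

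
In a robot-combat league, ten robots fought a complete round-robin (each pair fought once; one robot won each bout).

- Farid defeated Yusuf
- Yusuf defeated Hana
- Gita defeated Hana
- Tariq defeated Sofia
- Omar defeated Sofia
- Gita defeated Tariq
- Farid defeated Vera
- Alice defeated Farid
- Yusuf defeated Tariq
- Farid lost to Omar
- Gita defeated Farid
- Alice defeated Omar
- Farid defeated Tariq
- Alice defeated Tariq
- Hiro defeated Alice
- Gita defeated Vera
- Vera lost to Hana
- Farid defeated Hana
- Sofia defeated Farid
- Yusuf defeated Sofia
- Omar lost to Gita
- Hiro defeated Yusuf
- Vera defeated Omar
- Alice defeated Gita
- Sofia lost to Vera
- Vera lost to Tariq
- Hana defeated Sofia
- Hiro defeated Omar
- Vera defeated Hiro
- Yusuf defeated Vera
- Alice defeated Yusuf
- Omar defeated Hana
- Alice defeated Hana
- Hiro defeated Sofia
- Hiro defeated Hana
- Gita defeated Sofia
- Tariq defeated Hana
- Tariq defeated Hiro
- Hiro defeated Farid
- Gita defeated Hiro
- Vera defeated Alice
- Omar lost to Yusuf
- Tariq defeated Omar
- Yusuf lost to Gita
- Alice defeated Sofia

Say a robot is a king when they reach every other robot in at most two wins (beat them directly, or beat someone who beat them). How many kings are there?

4

Gita reaches everyone (king).
Yusuf cannot reach Gita in two steps.
Sofia cannot reach Gita, Omar, Hiro, Alice in two steps.
Omar cannot reach Gita, Hiro, Alice in two steps.
Hiro reaches everyone (king).
Hana cannot reach Gita, Yusuf, Tariq in two steps.
Vera reaches everyone (king).
Tariq cannot reach Gita in two steps.
Farid cannot reach Gita in two steps.
Alice reaches everyone (king).
Kings: Gita, Hiro, Vera, Alice — 4.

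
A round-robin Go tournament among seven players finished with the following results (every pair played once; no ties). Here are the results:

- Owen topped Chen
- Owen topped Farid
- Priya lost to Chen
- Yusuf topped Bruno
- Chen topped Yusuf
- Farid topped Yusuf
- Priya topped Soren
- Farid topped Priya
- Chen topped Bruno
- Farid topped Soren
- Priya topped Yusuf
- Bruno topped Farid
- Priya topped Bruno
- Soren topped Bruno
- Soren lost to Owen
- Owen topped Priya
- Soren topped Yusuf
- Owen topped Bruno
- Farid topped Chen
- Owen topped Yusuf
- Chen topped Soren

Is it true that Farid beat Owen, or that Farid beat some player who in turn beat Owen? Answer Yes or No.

Farid did not beat Owen directly.
Farid beat Yusuf, Chen, Soren, Priya, but each of them lost to Owen. No two-step path.

No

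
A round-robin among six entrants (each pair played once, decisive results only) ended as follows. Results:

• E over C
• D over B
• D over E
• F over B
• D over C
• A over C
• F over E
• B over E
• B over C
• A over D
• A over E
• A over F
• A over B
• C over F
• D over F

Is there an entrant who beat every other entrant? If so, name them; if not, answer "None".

A

A has 5 wins out of 5 opponents — a perfect record.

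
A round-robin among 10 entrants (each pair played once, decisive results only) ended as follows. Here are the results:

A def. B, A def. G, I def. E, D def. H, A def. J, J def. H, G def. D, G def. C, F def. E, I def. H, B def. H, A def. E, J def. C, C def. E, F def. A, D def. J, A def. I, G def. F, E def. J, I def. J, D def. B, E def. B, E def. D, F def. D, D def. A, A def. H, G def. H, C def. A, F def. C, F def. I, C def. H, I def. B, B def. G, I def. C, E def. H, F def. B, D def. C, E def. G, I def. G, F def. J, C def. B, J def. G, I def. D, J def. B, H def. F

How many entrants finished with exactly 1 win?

Win totals: A 6, B 2, C 4, D 5, E 5, F 7, G 4, H 1, I 7, J 4.
Exactly 1: H — 1 entrant.

1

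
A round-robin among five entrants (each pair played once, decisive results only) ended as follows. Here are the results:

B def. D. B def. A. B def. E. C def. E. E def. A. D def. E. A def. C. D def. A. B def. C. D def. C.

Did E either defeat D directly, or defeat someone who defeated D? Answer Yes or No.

No

E did not beat D directly.
E beat A, but each of them lost to D. No two-step path.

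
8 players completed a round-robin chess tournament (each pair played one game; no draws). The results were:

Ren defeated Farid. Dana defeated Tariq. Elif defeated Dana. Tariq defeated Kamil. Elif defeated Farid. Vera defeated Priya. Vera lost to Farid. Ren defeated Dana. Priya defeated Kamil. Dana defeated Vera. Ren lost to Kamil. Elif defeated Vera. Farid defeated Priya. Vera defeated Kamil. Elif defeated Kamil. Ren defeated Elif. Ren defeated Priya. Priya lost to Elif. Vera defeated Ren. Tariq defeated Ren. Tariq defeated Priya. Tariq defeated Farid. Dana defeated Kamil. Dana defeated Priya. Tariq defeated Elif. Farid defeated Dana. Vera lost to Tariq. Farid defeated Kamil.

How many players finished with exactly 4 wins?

3

Win totals: Kamil 1, Vera 3, Priya 1, Ren 4, Tariq 6, Elif 5, Farid 4, Dana 4.
Exactly 4: Ren, Farid, Dana — 3 players.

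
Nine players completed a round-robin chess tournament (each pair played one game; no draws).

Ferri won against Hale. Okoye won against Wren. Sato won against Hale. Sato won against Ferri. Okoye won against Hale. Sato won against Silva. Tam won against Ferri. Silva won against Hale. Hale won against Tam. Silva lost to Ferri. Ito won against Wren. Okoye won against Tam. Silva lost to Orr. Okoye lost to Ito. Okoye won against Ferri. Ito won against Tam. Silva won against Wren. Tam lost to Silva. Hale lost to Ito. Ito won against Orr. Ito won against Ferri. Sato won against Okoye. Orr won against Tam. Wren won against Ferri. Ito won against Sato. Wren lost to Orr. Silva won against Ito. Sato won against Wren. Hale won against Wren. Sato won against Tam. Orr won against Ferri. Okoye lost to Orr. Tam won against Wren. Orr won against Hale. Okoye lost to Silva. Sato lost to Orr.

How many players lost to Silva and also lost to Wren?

Silva beat: Hale, Okoye, Wren, Ito, Tam.
Wren beat: Ferri.
No one was beaten by both.

0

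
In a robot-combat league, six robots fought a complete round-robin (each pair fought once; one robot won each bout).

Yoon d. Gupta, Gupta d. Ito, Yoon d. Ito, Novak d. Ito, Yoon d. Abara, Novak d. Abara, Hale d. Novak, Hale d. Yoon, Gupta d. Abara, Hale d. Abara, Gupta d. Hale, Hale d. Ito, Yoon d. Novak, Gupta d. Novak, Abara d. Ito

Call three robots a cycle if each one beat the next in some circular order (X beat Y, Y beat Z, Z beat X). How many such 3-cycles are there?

1

Win totals: Yoon 4, Novak 2, Gupta 4, Hale 4, Abara 1, Ito 0.
A robot with w wins dominates both others in C(w,2) triples; summing gives 6 + 1 + 6 + 6 + 0 + 0 = 19 transitive triples.
Total triples C(6,3) = 20, so cyclic triples = 20 − 19 = 1.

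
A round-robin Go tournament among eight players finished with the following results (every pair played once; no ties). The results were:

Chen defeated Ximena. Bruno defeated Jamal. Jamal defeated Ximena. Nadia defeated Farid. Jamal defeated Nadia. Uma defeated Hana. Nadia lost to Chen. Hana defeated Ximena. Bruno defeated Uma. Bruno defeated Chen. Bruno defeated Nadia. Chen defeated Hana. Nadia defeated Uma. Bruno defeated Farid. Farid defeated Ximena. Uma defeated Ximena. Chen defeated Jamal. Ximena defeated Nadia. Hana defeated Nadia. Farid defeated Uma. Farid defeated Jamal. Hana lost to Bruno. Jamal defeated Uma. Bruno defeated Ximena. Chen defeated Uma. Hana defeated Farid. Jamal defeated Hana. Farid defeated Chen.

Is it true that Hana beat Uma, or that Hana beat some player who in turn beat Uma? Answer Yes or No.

Yes

Hana did not beat Uma directly.
Hana beat Ximena, Farid, Nadia. Of those, Farid beat Uma.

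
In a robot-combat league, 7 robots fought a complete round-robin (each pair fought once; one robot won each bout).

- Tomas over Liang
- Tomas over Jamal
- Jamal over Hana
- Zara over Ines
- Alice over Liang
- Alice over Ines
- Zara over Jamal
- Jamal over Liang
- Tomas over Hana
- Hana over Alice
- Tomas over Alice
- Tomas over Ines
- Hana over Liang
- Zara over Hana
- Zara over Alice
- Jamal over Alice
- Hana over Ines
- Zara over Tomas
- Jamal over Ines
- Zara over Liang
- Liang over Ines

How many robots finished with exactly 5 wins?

1

Win totals: Hana 3, Alice 2, Zara 6, Jamal 4, Liang 1, Ines 0, Tomas 5.
Exactly 5: Tomas — 1 robot.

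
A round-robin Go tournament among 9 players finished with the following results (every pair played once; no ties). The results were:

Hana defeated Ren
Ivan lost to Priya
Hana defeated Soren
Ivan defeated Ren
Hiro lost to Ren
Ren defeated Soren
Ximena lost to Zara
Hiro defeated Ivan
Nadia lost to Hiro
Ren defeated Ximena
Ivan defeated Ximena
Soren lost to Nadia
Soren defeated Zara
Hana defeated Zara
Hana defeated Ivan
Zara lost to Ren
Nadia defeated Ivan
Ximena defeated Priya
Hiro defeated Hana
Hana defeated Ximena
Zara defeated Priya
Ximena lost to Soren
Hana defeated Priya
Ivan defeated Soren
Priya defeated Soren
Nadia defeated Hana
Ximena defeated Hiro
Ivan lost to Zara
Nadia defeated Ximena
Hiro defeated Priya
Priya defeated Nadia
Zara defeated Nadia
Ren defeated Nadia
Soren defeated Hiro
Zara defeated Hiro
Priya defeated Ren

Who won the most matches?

Win totals: Ximena 2, Hiro 4, Hana 6, Zara 5, Soren 3, Ivan 3, Priya 4, Nadia 4, Ren 5.
Hana leads with 6 wins (next highest: 5).

Hana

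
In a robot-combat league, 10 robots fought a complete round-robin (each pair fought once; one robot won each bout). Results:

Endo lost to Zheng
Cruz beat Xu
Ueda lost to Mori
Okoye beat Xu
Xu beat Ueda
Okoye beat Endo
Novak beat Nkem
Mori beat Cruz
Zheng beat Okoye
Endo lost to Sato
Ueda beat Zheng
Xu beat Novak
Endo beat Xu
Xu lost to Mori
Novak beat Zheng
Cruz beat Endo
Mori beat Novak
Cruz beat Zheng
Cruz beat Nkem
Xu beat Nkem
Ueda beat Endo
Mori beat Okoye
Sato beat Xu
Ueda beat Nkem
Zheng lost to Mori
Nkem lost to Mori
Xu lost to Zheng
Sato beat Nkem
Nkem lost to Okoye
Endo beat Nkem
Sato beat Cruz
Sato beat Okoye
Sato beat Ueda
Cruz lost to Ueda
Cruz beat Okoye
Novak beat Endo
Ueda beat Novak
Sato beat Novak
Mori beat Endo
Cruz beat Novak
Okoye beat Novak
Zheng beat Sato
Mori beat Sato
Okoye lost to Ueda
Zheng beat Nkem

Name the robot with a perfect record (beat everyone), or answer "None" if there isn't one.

Mori

Mori has 9 wins out of 9 opponents — a perfect record.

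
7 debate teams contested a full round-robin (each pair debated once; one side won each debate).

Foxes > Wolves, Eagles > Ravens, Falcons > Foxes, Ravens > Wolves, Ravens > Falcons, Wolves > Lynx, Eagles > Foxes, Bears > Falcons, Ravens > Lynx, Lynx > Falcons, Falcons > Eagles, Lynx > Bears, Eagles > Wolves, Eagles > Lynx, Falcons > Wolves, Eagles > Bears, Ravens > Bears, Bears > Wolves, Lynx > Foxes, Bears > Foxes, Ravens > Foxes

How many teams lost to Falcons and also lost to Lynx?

Falcons beat: Eagles, Wolves, Foxes.
Lynx beat: Bears, Falcons, Foxes.
Both beat: Foxes — 1.

1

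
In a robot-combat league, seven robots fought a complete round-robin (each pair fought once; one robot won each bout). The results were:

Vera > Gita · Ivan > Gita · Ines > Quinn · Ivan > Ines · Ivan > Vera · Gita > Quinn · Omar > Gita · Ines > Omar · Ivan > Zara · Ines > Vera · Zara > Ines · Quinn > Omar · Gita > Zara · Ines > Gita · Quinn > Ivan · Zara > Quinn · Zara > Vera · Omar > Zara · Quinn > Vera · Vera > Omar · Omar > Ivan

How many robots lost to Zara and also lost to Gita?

1

Zara beat: Ines, Quinn, Vera.
Gita beat: Quinn, Zara.
Both beat: Quinn — 1.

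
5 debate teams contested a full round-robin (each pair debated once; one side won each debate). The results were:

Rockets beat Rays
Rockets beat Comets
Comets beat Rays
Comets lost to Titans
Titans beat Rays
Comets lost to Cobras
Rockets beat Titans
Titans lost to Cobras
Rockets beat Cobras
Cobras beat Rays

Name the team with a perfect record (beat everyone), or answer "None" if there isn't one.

Rockets

Rockets has 4 wins out of 4 opponents — a perfect record.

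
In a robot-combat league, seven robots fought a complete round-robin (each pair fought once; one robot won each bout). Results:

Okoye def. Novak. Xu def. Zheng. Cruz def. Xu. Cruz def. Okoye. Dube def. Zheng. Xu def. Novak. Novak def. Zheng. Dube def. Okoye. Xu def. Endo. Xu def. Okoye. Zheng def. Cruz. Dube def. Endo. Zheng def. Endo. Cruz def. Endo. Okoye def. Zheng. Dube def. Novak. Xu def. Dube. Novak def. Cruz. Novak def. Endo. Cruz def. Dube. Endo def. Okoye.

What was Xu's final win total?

Xu's results: beat Novak, Okoye, Dube, Endo, Zheng; lost to Cruz.
That is 5 wins.

5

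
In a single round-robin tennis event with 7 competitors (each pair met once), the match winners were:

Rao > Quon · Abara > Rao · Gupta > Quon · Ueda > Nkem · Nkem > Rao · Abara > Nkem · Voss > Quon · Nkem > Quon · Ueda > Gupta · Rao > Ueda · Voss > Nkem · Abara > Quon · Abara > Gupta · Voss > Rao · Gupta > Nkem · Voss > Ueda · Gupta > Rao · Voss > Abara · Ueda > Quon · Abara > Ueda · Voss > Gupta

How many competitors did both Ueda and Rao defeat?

Ueda beat: Gupta, Nkem, Quon.
Rao beat: Ueda, Quon.
Both beat: Quon — 1.

1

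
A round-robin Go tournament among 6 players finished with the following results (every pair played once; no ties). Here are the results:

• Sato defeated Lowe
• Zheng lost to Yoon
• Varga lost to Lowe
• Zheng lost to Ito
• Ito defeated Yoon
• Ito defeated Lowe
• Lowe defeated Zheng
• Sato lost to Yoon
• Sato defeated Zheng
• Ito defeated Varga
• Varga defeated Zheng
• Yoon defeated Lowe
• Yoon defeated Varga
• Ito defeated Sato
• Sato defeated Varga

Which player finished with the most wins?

Ito

Win totals: Varga 1, Ito 5, Zheng 0, Yoon 4, Lowe 2, Sato 3.
Ito leads with 5 wins (next highest: 4).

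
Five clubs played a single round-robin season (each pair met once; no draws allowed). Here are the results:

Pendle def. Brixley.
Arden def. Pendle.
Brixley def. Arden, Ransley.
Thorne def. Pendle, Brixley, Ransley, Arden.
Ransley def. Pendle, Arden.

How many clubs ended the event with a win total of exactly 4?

1

Win totals: Brixley 2, Ransley 2, Arden 1, Pendle 1, Thorne 4.
Exactly 4: Thorne — 1 club.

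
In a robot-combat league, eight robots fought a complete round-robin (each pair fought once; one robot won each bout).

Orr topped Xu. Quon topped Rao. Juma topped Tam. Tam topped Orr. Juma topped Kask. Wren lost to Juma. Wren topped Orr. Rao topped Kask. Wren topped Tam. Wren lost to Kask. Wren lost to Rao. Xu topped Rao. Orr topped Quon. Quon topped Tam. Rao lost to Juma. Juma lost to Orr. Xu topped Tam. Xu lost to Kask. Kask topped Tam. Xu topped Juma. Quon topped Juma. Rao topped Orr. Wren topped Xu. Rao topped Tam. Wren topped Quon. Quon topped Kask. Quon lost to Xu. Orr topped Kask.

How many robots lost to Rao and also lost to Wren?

2

Rao beat: Orr, Wren, Tam, Kask.
Wren beat: Quon, Orr, Tam, Xu.
Both beat: Orr, Tam — 2.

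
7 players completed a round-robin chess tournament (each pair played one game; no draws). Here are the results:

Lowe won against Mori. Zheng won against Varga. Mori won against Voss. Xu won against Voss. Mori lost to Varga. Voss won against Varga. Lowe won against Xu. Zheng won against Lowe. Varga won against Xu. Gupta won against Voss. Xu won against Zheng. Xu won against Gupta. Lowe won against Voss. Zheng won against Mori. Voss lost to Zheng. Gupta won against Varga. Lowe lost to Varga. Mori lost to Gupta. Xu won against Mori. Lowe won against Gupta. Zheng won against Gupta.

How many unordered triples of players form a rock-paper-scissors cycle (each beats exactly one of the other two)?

Win totals: Xu 4, Lowe 4, Zheng 5, Varga 3, Voss 1, Mori 1, Gupta 3.
A player with w wins dominates both others in C(w,2) triples; summing gives 6 + 6 + 10 + 3 + 0 + 0 + 3 = 28 transitive triples.
Total triples C(7,3) = 35, so cyclic triples = 35 − 28 = 7.

7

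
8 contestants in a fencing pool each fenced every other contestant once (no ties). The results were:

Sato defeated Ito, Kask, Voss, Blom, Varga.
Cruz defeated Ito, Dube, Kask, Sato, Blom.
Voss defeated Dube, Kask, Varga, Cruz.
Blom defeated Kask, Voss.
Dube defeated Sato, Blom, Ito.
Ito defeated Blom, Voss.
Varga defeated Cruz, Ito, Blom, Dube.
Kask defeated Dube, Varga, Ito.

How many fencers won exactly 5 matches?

2

Win totals: Sato 5, Blom 2, Kask 3, Dube 3, Varga 4, Cruz 5, Ito 2, Voss 4.
Exactly 5: Sato, Cruz — 2 fencers.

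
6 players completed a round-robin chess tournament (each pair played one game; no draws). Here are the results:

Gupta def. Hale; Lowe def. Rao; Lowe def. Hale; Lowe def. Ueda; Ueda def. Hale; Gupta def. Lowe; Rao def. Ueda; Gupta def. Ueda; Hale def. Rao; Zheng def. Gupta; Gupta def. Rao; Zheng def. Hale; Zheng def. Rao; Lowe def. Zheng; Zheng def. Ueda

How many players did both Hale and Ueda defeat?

Hale beat: Rao.
Ueda beat: Hale.
No one was beaten by both.

0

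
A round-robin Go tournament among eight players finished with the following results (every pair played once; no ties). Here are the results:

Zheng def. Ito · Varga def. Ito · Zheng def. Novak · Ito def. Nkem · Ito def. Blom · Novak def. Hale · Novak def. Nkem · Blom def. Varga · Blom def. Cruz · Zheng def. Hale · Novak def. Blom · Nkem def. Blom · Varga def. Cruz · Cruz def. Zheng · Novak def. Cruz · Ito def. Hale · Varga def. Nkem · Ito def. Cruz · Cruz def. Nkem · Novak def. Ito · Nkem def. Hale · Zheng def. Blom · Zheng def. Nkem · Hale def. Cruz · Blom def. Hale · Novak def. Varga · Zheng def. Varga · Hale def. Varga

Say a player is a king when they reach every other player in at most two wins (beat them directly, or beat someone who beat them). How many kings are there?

3

Novak reaches everyone (king).
Blom cannot reach Novak in two steps.
Ito cannot reach Novak in two steps.
Cruz reaches everyone (king).
Nkem cannot reach Novak, Ito, Zheng in two steps.
Zheng reaches everyone (king).
Hale cannot reach Novak, Blom in two steps.
Varga cannot reach Novak in two steps.
Kings: Novak, Cruz, Zheng — 3.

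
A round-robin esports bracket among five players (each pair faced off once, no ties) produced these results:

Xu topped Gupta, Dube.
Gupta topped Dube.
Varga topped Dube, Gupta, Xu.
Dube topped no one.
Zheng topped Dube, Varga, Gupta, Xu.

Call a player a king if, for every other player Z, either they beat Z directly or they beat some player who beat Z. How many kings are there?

1

Gupta cannot reach Varga, Xu, Zheng in two steps.
Varga cannot reach Zheng in two steps.
Xu cannot reach Varga, Zheng in two steps.
Dube cannot reach Gupta, Varga, Xu, Zheng in two steps.
Zheng reaches everyone (king).
Kings: Zheng — 1.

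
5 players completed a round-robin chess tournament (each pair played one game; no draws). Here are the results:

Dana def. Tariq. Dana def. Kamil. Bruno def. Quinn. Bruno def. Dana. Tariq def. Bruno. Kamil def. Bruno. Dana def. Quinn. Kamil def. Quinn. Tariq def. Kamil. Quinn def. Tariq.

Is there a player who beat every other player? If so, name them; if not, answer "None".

None

Highest win total is Dana with 3 (out of 4 possible).
Dana lost to Bruno, so no player went undefeated.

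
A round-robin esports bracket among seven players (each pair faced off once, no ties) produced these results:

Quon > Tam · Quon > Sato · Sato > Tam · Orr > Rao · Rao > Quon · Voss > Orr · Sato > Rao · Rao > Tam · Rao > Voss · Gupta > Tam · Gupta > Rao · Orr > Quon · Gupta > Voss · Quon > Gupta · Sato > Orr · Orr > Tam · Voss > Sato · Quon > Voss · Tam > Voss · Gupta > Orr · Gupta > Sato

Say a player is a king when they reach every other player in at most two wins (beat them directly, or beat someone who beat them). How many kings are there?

Quon reaches everyone (king).
Sato cannot reach Gupta in two steps.
Gupta reaches everyone (king).
Rao reaches everyone (king).
Orr reaches everyone (king).
Tam cannot reach Quon, Gupta, Rao in two steps.
Voss cannot reach Gupta in two steps.
Kings: Quon, Gupta, Rao, Orr — 4.

4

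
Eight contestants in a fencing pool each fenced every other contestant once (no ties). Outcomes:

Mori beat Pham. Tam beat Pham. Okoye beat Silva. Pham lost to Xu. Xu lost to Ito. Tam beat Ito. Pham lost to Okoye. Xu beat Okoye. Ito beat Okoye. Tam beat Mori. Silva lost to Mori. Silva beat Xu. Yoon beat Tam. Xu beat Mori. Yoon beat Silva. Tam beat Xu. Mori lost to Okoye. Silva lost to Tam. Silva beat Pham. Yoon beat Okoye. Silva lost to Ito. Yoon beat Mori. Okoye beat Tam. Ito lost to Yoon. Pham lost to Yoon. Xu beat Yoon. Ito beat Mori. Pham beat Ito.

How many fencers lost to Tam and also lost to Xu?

Tam beat: Ito, Mori, Silva, Xu, Pham.
Xu beat: Mori, Pham, Yoon, Okoye.
Both beat: Mori, Pham — 2.

2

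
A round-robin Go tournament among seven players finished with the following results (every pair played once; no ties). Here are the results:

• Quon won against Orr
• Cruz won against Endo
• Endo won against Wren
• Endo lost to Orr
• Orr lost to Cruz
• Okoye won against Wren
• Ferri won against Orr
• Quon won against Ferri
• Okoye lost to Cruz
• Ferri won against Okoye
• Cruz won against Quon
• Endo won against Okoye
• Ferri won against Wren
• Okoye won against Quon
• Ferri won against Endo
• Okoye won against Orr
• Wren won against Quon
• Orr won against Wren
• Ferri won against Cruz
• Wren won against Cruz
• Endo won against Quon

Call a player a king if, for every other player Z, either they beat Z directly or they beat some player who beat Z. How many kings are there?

Wren reaches everyone (king).
Orr cannot reach Ferri in two steps.
Ferri reaches everyone (king).
Endo reaches everyone (king).
Quon reaches everyone (king).
Okoye reaches everyone (king).
Cruz reaches everyone (king).
Kings: Wren, Ferri, Endo, Quon, Okoye, Cruz — 6.

6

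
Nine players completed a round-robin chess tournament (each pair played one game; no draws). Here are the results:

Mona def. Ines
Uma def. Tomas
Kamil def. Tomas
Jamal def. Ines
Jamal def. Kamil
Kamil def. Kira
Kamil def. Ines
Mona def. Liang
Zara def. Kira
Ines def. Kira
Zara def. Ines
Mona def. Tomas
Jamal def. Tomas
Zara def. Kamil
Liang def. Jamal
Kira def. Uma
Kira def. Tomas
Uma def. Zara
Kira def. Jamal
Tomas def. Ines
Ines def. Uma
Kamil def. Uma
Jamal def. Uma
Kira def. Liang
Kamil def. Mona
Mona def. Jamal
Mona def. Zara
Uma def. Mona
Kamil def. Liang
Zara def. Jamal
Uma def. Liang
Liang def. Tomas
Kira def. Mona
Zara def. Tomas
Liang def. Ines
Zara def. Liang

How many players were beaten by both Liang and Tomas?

Liang beat: Jamal, Ines, Tomas.
Tomas beat: Ines.
Both beat: Ines — 1.

1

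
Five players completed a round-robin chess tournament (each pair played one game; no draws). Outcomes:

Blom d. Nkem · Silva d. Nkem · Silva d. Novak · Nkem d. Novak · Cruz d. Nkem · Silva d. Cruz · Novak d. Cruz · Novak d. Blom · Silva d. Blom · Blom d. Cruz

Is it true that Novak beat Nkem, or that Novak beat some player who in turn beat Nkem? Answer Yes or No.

Novak did not beat Nkem directly.
Novak beat Blom, Cruz. Of those, Blom beat Nkem.

Yes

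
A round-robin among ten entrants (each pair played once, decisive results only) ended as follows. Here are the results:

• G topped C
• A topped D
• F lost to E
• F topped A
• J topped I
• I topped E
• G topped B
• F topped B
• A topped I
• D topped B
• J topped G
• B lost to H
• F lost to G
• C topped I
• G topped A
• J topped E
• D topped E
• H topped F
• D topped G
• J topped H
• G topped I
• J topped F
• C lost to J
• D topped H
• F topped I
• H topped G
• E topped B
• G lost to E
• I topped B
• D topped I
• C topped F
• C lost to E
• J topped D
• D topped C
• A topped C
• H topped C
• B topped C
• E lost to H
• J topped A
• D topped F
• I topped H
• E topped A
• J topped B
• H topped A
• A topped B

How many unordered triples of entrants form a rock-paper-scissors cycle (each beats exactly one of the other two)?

15

Win totals: A 4, B 1, C 2, D 7, E 5, F 3, G 5, H 6, I 3, J 9.
An entrant with w wins dominates both others in C(w,2) triples; summing gives 6 + 0 + 1 + 21 + 10 + 3 + 10 + 15 + 3 + 36 = 105 transitive triples.
Total triples C(10,3) = 120, so cyclic triples = 120 − 105 = 15.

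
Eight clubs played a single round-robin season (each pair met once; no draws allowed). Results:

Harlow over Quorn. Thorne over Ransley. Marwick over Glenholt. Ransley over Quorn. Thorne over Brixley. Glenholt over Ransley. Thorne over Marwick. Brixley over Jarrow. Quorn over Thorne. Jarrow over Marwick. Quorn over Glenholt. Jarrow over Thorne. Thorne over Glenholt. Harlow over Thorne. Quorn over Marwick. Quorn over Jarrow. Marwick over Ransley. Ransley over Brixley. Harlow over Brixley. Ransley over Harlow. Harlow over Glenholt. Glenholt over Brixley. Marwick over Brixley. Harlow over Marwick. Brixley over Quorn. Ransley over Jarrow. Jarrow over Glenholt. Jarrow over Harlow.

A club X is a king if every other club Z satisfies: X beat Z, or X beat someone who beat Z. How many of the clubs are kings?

Thorne reaches everyone (king).
Marwick cannot reach Thorne in two steps.
Quorn reaches everyone (king).
Glenholt cannot reach Thorne, Marwick in two steps.
Brixley cannot reach Ransley in two steps.
Jarrow reaches everyone (king).
Ransley reaches everyone (king).
Harlow reaches everyone (king).
Kings: Thorne, Quorn, Jarrow, Ransley, Harlow — 5.

5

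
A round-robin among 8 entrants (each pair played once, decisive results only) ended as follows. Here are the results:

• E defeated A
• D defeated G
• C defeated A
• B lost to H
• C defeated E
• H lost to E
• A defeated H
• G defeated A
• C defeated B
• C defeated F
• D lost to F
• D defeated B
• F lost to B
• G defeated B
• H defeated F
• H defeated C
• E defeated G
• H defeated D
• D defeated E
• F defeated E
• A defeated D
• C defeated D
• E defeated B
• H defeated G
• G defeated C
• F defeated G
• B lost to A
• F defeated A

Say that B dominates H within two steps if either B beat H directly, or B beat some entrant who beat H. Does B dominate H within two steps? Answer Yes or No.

B did not beat H directly.
B beat F, but each of them lost to H. No two-step path.

No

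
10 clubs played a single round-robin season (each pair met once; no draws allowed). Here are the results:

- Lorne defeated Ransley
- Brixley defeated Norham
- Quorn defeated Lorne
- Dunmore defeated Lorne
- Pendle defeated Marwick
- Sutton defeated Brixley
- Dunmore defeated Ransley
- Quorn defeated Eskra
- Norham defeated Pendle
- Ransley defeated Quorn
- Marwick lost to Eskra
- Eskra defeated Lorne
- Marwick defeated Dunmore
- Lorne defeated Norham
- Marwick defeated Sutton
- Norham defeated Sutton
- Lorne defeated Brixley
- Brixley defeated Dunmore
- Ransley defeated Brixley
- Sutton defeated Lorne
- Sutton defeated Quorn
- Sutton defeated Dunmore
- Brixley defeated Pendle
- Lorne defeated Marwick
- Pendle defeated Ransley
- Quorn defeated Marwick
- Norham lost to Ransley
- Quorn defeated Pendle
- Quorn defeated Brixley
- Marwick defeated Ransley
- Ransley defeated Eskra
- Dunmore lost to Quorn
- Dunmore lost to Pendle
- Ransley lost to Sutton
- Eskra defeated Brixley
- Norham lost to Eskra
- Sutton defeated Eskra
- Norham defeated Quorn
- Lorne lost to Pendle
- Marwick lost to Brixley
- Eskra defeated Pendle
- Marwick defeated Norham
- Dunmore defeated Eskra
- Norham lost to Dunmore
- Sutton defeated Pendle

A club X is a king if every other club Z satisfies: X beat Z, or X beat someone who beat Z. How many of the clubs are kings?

10

Marwick reaches everyone (king).
Lorne reaches everyone (king).
Pendle reaches everyone (king).
Norham reaches everyone (king).
Eskra reaches everyone (king).
Sutton reaches everyone (king).
Brixley reaches everyone (king).
Dunmore reaches everyone (king).
Quorn reaches everyone (king).
Ransley reaches everyone (king).
Kings: Marwick, Lorne, Pendle, Norham, Eskra, Sutton, Brixley, Dunmore, Quorn, Ransley — 10.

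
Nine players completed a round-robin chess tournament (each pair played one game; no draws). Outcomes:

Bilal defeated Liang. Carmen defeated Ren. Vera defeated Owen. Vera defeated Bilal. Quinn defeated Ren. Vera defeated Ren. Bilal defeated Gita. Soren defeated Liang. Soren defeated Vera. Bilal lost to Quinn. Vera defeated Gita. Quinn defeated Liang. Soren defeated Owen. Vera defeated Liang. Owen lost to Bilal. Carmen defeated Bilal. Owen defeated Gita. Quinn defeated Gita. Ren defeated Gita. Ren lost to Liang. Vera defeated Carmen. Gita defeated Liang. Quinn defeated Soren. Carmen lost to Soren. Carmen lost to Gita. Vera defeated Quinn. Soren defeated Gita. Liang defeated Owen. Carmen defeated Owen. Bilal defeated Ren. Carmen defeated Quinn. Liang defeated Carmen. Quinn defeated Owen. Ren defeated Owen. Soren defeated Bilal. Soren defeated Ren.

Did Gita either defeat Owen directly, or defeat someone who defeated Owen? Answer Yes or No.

Yes

Gita did not beat Owen directly.
Gita beat Carmen, Liang. Of those, Carmen beat Owen.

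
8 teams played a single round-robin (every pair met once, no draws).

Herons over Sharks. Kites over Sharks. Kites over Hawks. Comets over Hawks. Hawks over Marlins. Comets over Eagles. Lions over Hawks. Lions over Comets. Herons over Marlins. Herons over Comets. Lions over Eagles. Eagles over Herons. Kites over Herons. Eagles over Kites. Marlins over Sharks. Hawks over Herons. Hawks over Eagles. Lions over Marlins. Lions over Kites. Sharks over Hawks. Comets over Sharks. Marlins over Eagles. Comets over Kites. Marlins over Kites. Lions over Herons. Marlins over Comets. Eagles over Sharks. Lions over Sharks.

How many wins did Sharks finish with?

Sharks' results: beat Hawks; lost to Kites, Herons, Eagles, Lions, Comets, Marlins.
That is 1 win.

1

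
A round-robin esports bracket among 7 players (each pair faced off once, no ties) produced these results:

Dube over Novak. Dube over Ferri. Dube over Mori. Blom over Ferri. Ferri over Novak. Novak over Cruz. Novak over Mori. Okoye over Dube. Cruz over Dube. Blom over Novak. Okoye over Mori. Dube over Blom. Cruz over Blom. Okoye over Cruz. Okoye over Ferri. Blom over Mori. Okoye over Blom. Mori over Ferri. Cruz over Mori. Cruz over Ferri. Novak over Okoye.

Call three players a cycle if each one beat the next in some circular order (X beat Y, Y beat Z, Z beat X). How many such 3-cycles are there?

Win totals: Novak 3, Ferri 1, Cruz 4, Dube 4, Mori 1, Okoye 5, Blom 3.
A player with w wins dominates both others in C(w,2) triples; summing gives 3 + 0 + 6 + 6 + 0 + 10 + 3 = 28 transitive triples.
Total triples C(7,3) = 35, so cyclic triples = 35 − 28 = 7.

7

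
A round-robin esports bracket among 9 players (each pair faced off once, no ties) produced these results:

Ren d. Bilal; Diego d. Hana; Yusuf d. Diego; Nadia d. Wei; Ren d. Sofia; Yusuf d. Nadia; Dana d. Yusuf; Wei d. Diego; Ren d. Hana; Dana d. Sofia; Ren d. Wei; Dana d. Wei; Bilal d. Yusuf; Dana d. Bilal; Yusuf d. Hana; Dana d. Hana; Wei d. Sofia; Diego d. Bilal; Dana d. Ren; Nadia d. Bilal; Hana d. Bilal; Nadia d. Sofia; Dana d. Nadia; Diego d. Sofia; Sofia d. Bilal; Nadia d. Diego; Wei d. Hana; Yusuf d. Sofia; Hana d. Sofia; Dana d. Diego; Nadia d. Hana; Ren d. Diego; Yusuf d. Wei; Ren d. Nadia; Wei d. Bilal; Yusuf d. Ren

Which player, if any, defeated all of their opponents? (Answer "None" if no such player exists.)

Dana

Dana has 8 wins out of 8 opponents — a perfect record.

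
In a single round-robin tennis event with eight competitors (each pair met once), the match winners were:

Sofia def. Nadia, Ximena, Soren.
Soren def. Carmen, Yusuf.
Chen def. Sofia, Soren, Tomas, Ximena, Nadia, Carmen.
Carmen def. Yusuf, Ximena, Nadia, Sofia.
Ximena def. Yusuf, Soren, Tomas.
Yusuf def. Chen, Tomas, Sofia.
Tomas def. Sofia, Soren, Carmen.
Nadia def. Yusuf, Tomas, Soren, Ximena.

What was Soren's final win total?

2

Soren's results: beat Carmen, Yusuf; lost to Nadia, Ximena, Sofia, Chen, Tomas.
That is 2 wins.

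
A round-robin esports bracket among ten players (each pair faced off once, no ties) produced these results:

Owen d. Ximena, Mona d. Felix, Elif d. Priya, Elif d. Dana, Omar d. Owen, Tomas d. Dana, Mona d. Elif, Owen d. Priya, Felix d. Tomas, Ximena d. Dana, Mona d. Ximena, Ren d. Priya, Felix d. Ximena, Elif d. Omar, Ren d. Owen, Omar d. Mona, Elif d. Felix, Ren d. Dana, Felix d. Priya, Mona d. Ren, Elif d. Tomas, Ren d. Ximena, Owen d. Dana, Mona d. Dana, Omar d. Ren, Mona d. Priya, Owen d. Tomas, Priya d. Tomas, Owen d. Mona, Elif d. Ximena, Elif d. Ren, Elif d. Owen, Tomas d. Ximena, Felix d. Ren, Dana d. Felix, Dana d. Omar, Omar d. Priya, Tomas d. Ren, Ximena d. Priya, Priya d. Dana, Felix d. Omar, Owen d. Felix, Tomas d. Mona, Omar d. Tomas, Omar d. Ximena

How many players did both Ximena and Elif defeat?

2

Ximena beat: Priya, Dana.
Elif beat: Priya, Felix, Ximena, Owen, Dana, Tomas, Omar, Ren.
Both beat: Priya, Dana — 2.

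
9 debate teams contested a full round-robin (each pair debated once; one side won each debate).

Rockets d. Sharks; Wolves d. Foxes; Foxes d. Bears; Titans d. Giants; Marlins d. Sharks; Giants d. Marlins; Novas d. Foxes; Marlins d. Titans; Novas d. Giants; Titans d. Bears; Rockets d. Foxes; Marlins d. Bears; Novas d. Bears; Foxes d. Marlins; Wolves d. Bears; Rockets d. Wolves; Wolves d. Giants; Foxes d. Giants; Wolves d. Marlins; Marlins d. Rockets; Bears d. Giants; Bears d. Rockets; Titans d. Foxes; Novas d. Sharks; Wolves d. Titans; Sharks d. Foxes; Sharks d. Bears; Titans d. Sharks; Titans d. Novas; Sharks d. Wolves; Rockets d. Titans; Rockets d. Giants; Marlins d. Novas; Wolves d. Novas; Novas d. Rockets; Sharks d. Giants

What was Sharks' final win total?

4

Sharks' results: beat Bears, Foxes, Wolves, Giants; lost to Marlins, Novas, Rockets, Titans.
That is 4 wins.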